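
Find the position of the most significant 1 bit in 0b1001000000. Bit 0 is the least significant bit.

9

0b1001000000 = 1001000000
The topmost 1 is at position 9 (since 2^9 = 512 ≤ 576 < 1024).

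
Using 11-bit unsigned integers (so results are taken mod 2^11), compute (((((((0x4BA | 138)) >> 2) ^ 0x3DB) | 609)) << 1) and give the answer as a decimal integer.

0x4BA = 10010111010
138 = 00010001010
→ | → 10010111010 = 1210
→ >> 2 → 00100101110 = 302
0x3DB = 01111011011
→ ^ → 01011110101 = 757
609 = 01001100001
→ | → 01011110101 = 757
→ << 1 (mod 2^11) → 10111101010 = 1514

1514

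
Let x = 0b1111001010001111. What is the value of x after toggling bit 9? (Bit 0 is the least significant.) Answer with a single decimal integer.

61583

x = 1111001010001111
bit 9 is currently 1; toggle it via x ^ (1 << 9) = x ^ 512
→ 1111000010001111 = 61583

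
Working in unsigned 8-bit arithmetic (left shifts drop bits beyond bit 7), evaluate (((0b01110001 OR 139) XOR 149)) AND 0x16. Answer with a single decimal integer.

0b01110001 = 01110001
139 = 10001011
→ OR → 11111011 = 251
149 = 10010101
→ XOR → 01101110 = 110
0x16 = 00010110
→ AND → 00000110 = 6

6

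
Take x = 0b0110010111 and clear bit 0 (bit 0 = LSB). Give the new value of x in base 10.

406

x = 0110010111
bit 0 is currently 1; clear it via x & ~(1 << 0) = x & ~1
→ 0110010110 = 406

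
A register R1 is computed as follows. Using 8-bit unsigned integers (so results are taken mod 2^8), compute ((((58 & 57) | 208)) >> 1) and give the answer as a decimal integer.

58 = 00111010
57 = 00111001
→ & → 00111000 = 56
208 = 11010000
→ | → 11111000 = 248
→ >> 1 → 01111100 = 124

124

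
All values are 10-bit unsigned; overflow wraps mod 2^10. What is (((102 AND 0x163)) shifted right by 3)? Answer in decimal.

12

102 = 0001100110
0x163 = 0101100011
→ AND → 0001100010 = 98
→ shifted right by 3 → 0000001100 = 12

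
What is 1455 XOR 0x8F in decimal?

1455 = 10110101111
0x8F = 00010001111
XOR → 10100100000 = 1312

1312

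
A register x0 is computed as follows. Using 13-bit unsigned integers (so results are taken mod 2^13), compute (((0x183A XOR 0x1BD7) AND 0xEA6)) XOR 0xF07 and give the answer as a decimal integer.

3491

0x183A = 1100000111010
0x1BD7 = 1101111010111
→ XOR → 0001111101101 = 1005
0xEA6 = 0111010100110
→ AND → 0001010100100 = 676
0xF07 = 0111100000111
→ XOR → 0110110100011 = 3491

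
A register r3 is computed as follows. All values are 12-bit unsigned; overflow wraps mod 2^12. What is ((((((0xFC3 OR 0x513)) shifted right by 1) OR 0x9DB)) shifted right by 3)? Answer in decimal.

0xFC3 = 111111000011
0x513 = 010100010011
→ OR → 111111010011 = 4051
→ shifted right by 1 → 011111101001 = 2025
0x9DB = 100111011011
→ OR → 111111111011 = 4091
→ shifted right by 3 → 000111111111 = 511

511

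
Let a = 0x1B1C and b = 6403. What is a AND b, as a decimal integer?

0x1B1C = 1101100011100
6403 = 1100100000011
AND → 1100100000000 = 6400

6400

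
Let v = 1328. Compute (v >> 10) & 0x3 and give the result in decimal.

1

v = 0010100110000
Shift right by 10: 001
Mask low 2 bits: 01 = 1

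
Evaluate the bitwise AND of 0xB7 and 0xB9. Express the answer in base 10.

0xB7 = 10110111
0xB9 = 10111001
AND → 10110001 = 177

177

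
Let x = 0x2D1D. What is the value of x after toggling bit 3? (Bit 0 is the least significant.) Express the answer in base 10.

11541

x = 10110100011101
bit 3 is currently 1; toggle it via x ^ (1 << 3) = x ^ 8
→ 10110100010101 = 11541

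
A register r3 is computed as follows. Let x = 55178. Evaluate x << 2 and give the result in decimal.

55178 = 001101011110001010
shift left by 2 → 110101111000101000 = 220712
(equivalently, 55178 × 2^2 = 55178 × 4)

220712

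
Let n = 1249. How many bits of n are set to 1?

5

1249 = 10011100001
Count the 1s: 1 + 1 + 1 + 1 + 1 = 5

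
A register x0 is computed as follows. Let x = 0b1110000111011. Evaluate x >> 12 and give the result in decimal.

x = 1110000111011
shift right by 12 → 0000000000001 = 1
(equivalently, floor(7227 / 4096))

1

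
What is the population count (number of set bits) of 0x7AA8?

8

0x7AA8 = 111101010101000
Count the 1s: 1 + 1 + 1 + 1 + 1 + 1 + 1 + 1 = 8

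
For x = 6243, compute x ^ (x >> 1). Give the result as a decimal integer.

5202

x = 1100001100011 = 6243
x>>1 = 0110000110001
XOR  = 1010001010010 = 5202
(x ^ (x >> 1) gives the standard binary-reflected Gray code of x.)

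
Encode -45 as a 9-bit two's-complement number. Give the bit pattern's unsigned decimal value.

467

45 in 9 bits: 000101101
Invert: 111010010
Add 1:  111010011 = 467
(Check: 2^9 - 45 = 512 - 45 = 467.)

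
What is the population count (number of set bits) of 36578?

8

36578 = 1000111011100010
Count the 1s: 1 + 1 + 1 + 1 + 1 + 1 + 1 + 1 = 8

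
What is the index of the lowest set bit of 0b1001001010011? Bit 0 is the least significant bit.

0

0b1001001010011 = 1001001010011
Trailing zeros: 0, so the lowest set bit is bit 0 (value 1).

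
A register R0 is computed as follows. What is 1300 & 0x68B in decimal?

1300 = 10100010100
0x68B = 11010001011
AND → 10000000000 = 1024

1024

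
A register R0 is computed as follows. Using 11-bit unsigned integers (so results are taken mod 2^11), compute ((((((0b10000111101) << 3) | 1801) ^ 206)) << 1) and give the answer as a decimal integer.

0b10000111101 = 10000111101
→ << 3 (mod 2^11) → 00111101000 = 488
1801 = 11100001001
→ | → 11111101001 = 2025
206 = 00011001110
→ ^ → 11100100111 = 1831
→ << 1 (mod 2^11) → 11001001110 = 1614

1614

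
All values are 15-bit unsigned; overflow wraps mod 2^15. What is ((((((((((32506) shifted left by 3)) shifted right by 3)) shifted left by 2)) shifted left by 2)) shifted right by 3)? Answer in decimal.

3572

32506 = 111111011111010
→ shifted left by 3 (mod 2^15) → 111011111010000 = 30672
→ shifted right by 3 → 000111011111010 = 3834
→ shifted left by 2 (mod 2^15) → 011101111101000 = 15336
→ shifted left by 2 (mod 2^15) → 110111110100000 = 28576
→ shifted right by 3 → 000110111110100 = 3572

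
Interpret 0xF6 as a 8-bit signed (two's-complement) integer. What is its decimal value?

pattern = 11110110 (MSB is 1 ⇒ negative)
Invert: 00001001, add 1 → 00001010 = 10, so the value is -10.
(Equivalently: 246 - 2^8 = 246 - 256 = -10.)

-10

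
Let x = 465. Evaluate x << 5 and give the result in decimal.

465 = 00000111010001
shift left by 5 → 11101000100000 = 14880
(equivalently, 465 × 2^5 = 465 × 32)

14880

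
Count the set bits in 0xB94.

6

0xB94 = 101110010100
Count the 1s: 1 + 1 + 1 + 1 + 1 + 1 = 6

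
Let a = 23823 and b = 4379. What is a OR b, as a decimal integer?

23823 = 101110100001111
4379 = 001000100011011
 OR → 101110100011111 = 23839

23839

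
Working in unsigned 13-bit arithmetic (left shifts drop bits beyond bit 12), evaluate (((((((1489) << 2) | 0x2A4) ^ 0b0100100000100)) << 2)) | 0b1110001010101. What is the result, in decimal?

1489 = 0010111010001
→ << 2 (mod 2^13) → 1011101000100 = 5956
0x2A4 = 0001010100100
→ | → 1011111100100 = 6116
0b0100100000100 = 0100100000100
→ ^ → 1111011100000 = 7904
→ << 2 (mod 2^13) → 1101110000000 = 7040
0b1110001010101 = 1110001010101
→ | → 1111111010101 = 8149

8149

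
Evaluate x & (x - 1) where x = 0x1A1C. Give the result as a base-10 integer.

x = 1101000011100 = 6684
x - 1 = 1101000011011
AND   = 1101000011000 = 6680
(x & (x - 1) clears the lowest set bit of x.)

6680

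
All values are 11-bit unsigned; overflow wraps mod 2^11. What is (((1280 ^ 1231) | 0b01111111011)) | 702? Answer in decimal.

1023

1280 = 10100000000
1231 = 10011001111
→ ^ → 00111001111 = 463
0b01111111011 = 01111111011
→ | → 01111111111 = 1023
702 = 01010111110
→ | → 01111111111 = 1023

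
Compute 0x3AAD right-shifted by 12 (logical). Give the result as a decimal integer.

0x3AAD = 11101010101101
shift right by 12 → 00000000000011 = 3
(equivalently, floor(15021 / 4096))

3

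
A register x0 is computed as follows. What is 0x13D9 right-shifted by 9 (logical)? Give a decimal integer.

0x13D9 = 1001111011001
shift right by 9 → 0000000001001 = 9
(equivalently, floor(5081 / 512))

9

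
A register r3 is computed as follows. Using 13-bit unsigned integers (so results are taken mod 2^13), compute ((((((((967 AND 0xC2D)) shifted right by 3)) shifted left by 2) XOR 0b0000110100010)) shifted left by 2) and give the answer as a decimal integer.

967 = 0001111000111
0xC2D = 0110000101101
→ AND → 0000000000101 = 5
→ shifted right by 3 → 0000000000000 = 0
→ shifted left by 2 (mod 2^13) → 0000000000000 = 0
0b0000110100010 = 0000110100010
→ XOR → 0000110100010 = 418
→ shifted left by 2 (mod 2^13) → 0011010001000 = 1672

1672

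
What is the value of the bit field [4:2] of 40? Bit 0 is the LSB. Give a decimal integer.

v = 000101000
Shift right by 2: 0001010
Mask low 3 bits: 010 = 2

2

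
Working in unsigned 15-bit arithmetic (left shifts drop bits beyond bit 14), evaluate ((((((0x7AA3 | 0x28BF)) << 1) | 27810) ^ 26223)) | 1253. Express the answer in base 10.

0x7AA3 = 111101010100011
0x28BF = 010100010111111
→ | → 111101010111111 = 31423
→ << 1 (mod 2^15) → 111010101111110 = 30078
27810 = 110110010100010
→ | → 111110111111110 = 32254
26223 = 110011001101111
→ ^ → 001101110010001 = 7057
1253 = 000010011100101
→ | → 001111111110101 = 8181

8181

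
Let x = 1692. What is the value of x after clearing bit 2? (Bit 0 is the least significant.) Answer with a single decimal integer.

x = 11010011100
bit 2 is currently 1; clear it via x & ~(1 << 2) = x & ~4
→ 11010011000 = 1688

1688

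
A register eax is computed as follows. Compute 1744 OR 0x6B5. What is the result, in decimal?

1781

1744 = 11011010000
0x6B5 = 11010110101
 OR → 11011110101 = 1781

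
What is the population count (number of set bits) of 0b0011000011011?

n = 11000011011
Count the 1s: 1 + 1 + 1 + 1 + 1 + 1 = 6

6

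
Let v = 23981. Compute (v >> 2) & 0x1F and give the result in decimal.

v = 0101110110101101
Shift right by 2: 01011101101011
Mask low 5 bits: 01011 = 11

11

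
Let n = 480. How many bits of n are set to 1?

480 = 111100000
Count the 1s: 1 + 1 + 1 + 1 = 4

4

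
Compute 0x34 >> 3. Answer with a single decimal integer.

6

0x34 = 110100
shift right by 3 → 000110 = 6
(equivalently, floor(52 / 8))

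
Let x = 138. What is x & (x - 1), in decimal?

136

x = 10001010 = 138
x - 1 = 10001001
AND   = 10001000 = 136
(x & (x - 1) clears the lowest set bit of x.)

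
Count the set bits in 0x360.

0x360 = 1101100000
Count the 1s: 1 + 1 + 1 + 1 = 4

4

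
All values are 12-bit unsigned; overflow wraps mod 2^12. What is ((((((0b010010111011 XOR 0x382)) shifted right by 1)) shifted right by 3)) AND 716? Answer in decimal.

0b010010111011 = 010010111011
0x382 = 001110000010
→ XOR → 011100111001 = 1849
→ shifted right by 1 → 001110011100 = 924
→ shifted right by 3 → 000001110011 = 115
716 = 001011001100
→ AND → 000001000000 = 64

64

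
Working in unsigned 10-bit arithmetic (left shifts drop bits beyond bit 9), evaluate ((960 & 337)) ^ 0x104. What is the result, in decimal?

960 = 1111000000
337 = 0101010001
→ & → 0101000000 = 320
0x104 = 0100000100
→ ^ → 0001000100 = 68

68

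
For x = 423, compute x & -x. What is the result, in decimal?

x = 110100111 = 423
-x (two's complement) = …001011001
AND   = 000000001 = 1
(x & -x isolates the lowest set bit of x.)

1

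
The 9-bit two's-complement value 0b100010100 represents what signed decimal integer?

-236

pattern = 100010100 (MSB is 1 ⇒ negative)
Invert: 011101011, add 1 → 011101100 = 236, so the value is -236.
(Equivalently: 276 - 2^9 = 276 - 512 = -236.)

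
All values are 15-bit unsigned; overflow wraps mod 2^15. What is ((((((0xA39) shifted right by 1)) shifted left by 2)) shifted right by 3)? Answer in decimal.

0xA39 = 000101000111001
→ shifted right by 1 → 000010100011100 = 1308
→ shifted left by 2 (mod 2^15) → 001010001110000 = 5232
→ shifted right by 3 → 000001010001110 = 654

654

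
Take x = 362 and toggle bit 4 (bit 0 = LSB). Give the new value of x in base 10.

x = 00101101010
bit 4 is currently 0; toggle it via x ^ (1 << 4) = x ^ 16
→ 00101111010 = 378

378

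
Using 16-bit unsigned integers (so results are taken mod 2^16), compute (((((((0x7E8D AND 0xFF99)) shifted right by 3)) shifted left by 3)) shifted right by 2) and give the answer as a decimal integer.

8098

0x7E8D = 0111111010001101
0xFF99 = 1111111110011001
→ AND → 0111111010001001 = 32393
→ shifted right by 3 → 0000111111010001 = 4049
→ shifted left by 3 (mod 2^16) → 0111111010001000 = 32392
→ shifted right by 2 → 0001111110100010 = 8098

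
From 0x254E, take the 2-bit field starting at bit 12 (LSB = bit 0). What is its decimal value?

2

v = 010010101001110
Shift right by 12: 010
Mask low 2 bits: 10 = 2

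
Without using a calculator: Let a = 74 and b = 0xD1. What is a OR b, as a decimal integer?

74 = 01001010
0xD1 = 11010001
 OR → 11011011 = 219

219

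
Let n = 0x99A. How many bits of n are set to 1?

0x99A = 100110011010
Count the 1s: 1 + 1 + 1 + 1 + 1 + 1 = 6

6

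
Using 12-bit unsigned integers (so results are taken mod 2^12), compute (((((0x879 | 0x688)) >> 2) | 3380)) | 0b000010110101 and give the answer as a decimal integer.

0x879 = 100001111001
0x688 = 011010001000
→ | → 111011111001 = 3833
→ >> 2 → 001110111110 = 958
3380 = 110100110100
→ | → 111110111110 = 4030
0b000010110101 = 000010110101
→ | → 111110111111 = 4031

4031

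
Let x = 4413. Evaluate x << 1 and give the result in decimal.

8826

4413 = 01000100111101
shift left by 1 → 10001001111010 = 8826
(equivalently, 4413 × 2^1 = 4413 × 2)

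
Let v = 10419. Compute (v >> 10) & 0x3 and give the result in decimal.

2

v = 010100010110011
Shift right by 10: 01010
Mask low 2 bits: 10 = 2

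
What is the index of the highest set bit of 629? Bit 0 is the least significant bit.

9

629 = 1001110101
The topmost 1 is at position 9 (since 2^9 = 512 ≤ 629 < 1024).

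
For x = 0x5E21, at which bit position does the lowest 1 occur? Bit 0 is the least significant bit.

0x5E21 = 101111000100001
Trailing zeros: 0, so the lowest set bit is bit 0 (value 1).

0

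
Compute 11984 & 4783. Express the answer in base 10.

640

11984 = 10111011010000
4783 = 01001010101111
AND → 00001010000000 = 640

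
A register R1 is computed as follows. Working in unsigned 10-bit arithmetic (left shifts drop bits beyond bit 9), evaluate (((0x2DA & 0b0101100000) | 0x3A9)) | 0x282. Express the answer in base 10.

0x2DA = 1011011010
0b0101100000 = 0101100000
→ & → 0001000000 = 64
0x3A9 = 1110101001
→ | → 1111101001 = 1001
0x282 = 1010000010
→ | → 1111101011 = 1003

1003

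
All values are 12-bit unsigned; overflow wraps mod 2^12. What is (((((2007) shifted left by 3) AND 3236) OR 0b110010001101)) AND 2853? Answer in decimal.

2007 = 011111010111
→ shifted left by 3 (mod 2^12) → 111010111000 = 3768
3236 = 110010100100
→ AND → 110010100000 = 3232
0b110010001101 = 110010001101
→ OR → 110010101101 = 3245
2853 = 101100100101
→ AND → 100000100101 = 2085

2085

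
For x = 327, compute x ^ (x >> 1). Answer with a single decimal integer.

x = 101000111 = 327
x>>1 = 010100011
XOR  = 111100100 = 484
(x ^ (x >> 1) gives the standard binary-reflected Gray code of x.)

484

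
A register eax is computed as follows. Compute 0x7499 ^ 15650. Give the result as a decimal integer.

0x7499 = 111010010011001
15650 = 011110100100010
XOR → 100100110111011 = 18875

18875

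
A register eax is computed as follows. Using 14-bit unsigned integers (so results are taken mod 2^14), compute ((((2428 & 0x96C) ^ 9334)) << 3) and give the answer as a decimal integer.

2428 = 00100101111100
0x96C = 00100101101100
→ & → 00100101101100 = 2412
9334 = 10010001110110
→ ^ → 10110100011010 = 11546
→ << 3 (mod 2^14) → 10100011010000 = 10448

10448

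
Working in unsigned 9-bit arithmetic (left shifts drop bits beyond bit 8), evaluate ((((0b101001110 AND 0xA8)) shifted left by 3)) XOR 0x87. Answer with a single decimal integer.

199

0b101001110 = 101001110
0xA8 = 010101000
→ AND → 000001000 = 8
→ shifted left by 3 (mod 2^9) → 001000000 = 64
0x87 = 010000111
→ XOR → 011000111 = 199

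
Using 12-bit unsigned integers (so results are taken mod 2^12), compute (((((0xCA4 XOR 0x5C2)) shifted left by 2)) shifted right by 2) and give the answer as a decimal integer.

358

0xCA4 = 110010100100
0x5C2 = 010111000010
→ XOR → 100101100110 = 2406
→ shifted left by 2 (mod 2^12) → 010110011000 = 1432
→ shifted right by 2 → 000101100110 = 358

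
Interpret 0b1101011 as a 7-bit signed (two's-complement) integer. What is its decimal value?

pattern = 1101011 (MSB is 1 ⇒ negative)
Invert: 0010100, add 1 → 0010101 = 21, so the value is -21.
(Equivalently: 107 - 2^7 = 107 - 128 = -21.)

-21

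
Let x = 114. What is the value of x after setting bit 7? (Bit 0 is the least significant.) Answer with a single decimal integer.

242

x = 00000001110010
bit 7 is currently 0; set it via x | (1 << 7) = x | 128
→ 00000011110010 = 242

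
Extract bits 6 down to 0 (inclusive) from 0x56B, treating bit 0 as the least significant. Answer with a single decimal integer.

v = 010101101011
Shift right by 0: 010101101011
Mask low 7 bits: 1101011 = 107

107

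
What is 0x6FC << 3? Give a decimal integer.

14304

0x6FC = 00011011111100
shift left by 3 → 11011111100000 = 14304
(equivalently, 1788 × 2^3 = 1788 × 8)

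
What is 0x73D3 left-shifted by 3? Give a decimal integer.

0x73D3 = 000111001111010011
shift left by 3 → 111001111010011000 = 237208
(equivalently, 29651 × 2^3 = 29651 × 8)

237208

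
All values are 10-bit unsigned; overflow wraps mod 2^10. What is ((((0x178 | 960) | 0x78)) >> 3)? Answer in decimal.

0x178 = 0101111000
960 = 1111000000
→ | → 1111111000 = 1016
0x78 = 0001111000
→ | → 1111111000 = 1016
→ >> 3 → 0001111111 = 127

127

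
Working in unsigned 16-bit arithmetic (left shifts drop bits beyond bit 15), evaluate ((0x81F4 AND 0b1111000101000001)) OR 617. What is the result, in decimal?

0x81F4 = 1000000111110100
0b1111000101000001 = 1111000101000001
→ AND → 1000000101000000 = 33088
617 = 0000001001101001
→ OR → 1000001101101001 = 33641

33641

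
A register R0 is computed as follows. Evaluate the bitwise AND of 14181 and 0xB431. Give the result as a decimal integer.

14181 = 0011011101100101
0xB431 = 1011010000110001
AND → 0011010000100001 = 13345

13345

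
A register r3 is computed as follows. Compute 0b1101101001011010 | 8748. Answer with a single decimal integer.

64126

a = 1101101001011010
8748 = 0010001000101100
 OR → 1111101001111110 = 64126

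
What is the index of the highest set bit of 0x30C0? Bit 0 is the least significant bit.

0x30C0 = 11000011000000
The topmost 1 is at position 13 (since 2^13 = 8192 ≤ 12480 < 16384).

13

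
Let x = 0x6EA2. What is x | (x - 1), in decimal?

x = 110111010100010 = 28322
x - 1 = 110111010100001
OR    = 110111010100011 = 28323
(x | (x - 1) sets all bits below the lowest set bit.)

28323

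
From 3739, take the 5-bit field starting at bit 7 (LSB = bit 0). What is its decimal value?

v = 111010011011
Shift right by 7: 11101
Mask low 5 bits: 11101 = 29

29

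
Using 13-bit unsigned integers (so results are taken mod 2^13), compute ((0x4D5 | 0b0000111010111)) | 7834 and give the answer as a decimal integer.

8159

0x4D5 = 0010011010101
0b0000111010111 = 0000111010111
→ | → 0010111010111 = 1495
7834 = 1111010011010
→ | → 1111111011111 = 8159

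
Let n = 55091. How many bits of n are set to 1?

55091 = 1101011100110011
Count the 1s: 1 + 1 + 1 + 1 + 1 + 1 + 1 + 1 + 1 + 1 = 10

10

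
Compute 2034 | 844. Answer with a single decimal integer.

2046

2034 = 11111110010
844 = 01101001100
 OR → 11111111110 = 2046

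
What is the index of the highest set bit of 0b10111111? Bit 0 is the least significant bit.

7

0b10111111 = 10111111
The topmost 1 is at position 7 (since 2^7 = 128 ≤ 191 < 256).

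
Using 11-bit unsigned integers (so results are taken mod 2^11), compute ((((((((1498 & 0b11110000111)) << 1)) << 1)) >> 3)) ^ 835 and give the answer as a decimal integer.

1498 = 10111011010
0b11110000111 = 11110000111
→ & → 10110000010 = 1410
→ << 1 (mod 2^11) → 01100000100 = 772
→ << 1 (mod 2^11) → 11000001000 = 1544
→ >> 3 → 00011000001 = 193
835 = 01101000011
→ ^ → 01110000010 = 898

898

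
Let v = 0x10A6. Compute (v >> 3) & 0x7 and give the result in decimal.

v = 1000010100110
Shift right by 3: 1000010100
Mask low 3 bits: 100 = 4

4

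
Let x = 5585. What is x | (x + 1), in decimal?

5587

x = 1010111010001 = 5585
x + 1 = 1010111010010
OR    = 1010111010011 = 5587
(x | (x + 1) sets the lowest cleared bit.)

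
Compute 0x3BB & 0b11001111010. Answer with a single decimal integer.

570

0x3BB = 01110111011
b = 11001111010
AND → 01000111010 = 570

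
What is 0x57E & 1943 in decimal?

0x57E = 10101111110
1943 = 11110010111
AND → 10100010110 = 1302

1302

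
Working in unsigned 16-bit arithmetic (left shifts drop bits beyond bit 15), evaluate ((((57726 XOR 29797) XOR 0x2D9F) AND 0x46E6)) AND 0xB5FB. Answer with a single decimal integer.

57726 = 1110000101111110
29797 = 0111010001100101
→ XOR → 1001010100011011 = 38171
0x2D9F = 0010110110011111
→ XOR → 1011100010000100 = 47236
0x46E6 = 0100011011100110
→ AND → 0000000010000100 = 132
0xB5FB = 1011010111111011
→ AND → 0000000010000000 = 128

128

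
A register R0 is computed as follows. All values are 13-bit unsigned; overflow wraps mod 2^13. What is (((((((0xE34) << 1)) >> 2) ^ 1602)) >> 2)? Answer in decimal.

86

0xE34 = 0111000110100
→ << 1 (mod 2^13) → 1110001101000 = 7272
→ >> 2 → 0011100011010 = 1818
1602 = 0011001000010
→ ^ → 0000101011000 = 344
→ >> 2 → 0000001010110 = 86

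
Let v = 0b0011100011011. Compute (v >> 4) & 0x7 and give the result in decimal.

v = 0011100011011
Shift right by 4: 001110001
Mask low 3 bits: 001 = 1

1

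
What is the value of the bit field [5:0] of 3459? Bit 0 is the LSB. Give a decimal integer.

v = 0110110000011
Shift right by 0: 0110110000011
Mask low 6 bits: 000011 = 3

3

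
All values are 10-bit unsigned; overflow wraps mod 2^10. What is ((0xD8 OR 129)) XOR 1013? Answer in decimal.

0xD8 = 0011011000
129 = 0010000001
→ OR → 0011011001 = 217
1013 = 1111110101
→ XOR → 1100101100 = 812

812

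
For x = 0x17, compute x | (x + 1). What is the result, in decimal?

31

x = 10111 = 23
x + 1 = 11000
OR    = 11111 = 31
(x | (x + 1) sets the lowest cleared bit.)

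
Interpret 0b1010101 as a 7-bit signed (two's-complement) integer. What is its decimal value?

-43

pattern = 1010101 (MSB is 1 ⇒ negative)
Invert: 0101010, add 1 → 0101011 = 43, so the value is -43.
(Equivalently: 85 - 2^7 = 85 - 128 = -43.)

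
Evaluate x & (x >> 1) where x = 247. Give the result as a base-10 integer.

115

x = 11110111 = 247
x>>1 = 01111011
AND  = 01110011 = 115
(x & (x >> 1) has a 1 wherever x has two consecutive 1 bits.)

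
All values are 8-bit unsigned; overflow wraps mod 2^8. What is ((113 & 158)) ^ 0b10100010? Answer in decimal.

113 = 01110001
158 = 10011110
→ & → 00010000 = 16
0b10100010 = 10100010
→ ^ → 10110010 = 178

178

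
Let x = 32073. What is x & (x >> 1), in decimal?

15360

x = 111110101001001 = 32073
x>>1 = 011111010100100
AND  = 011110000000000 = 15360
(x & (x >> 1) has a 1 wherever x has two consecutive 1 bits.)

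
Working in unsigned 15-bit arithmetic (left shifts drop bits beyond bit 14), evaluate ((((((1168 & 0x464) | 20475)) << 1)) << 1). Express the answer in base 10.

16364

1168 = 000010010010000
0x464 = 000010001100100
→ & → 000010000000000 = 1024
20475 = 100111111111011
→ | → 100111111111011 = 20475
→ << 1 (mod 2^15) → 001111111110110 = 8182
→ << 1 (mod 2^15) → 011111111101100 = 16364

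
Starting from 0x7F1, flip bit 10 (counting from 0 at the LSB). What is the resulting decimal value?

x = 11111110001
bit 10 is currently 1; toggle it via x ^ (1 << 10) = x ^ 1024
→ 01111110001 = 1009

1009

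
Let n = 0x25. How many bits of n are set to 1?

3

0x25 = 100101
Count the 1s: 1 + 1 + 1 = 3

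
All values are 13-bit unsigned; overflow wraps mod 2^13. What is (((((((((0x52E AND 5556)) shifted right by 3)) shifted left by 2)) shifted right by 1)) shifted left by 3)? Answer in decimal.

0x52E = 0010100101110
5556 = 1010110110100
→ AND → 0010100100100 = 1316
→ shifted right by 3 → 0000010100100 = 164
→ shifted left by 2 (mod 2^13) → 0001010010000 = 656
→ shifted right by 1 → 0000101001000 = 328
→ shifted left by 3 (mod 2^13) → 0101001000000 = 2624

2624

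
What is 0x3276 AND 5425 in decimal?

4144

0x3276 = 11001001110110
5425 = 01010100110001
AND → 01000000110000 = 4144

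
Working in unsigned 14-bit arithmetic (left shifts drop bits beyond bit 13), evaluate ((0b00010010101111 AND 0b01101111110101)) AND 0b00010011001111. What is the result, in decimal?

133

0b00010010101111 = 00010010101111
0b01101111110101 = 01101111110101
→ AND → 00000010100101 = 165
0b00010011001111 = 00010011001111
→ AND → 00000010000101 = 133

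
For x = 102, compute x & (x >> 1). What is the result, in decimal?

34

x = 1100110 = 102
x>>1 = 0110011
AND  = 0100010 = 34
(x & (x >> 1) has a 1 wherever x has two consecutive 1 bits.)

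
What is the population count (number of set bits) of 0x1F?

0x1F = 11111
Count the 1s: 1 + 1 + 1 + 1 + 1 = 5

5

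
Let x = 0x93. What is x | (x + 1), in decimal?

151

x = 10010011 = 147
x + 1 = 10010100
OR    = 10010111 = 151
(x | (x + 1) sets the lowest cleared bit.)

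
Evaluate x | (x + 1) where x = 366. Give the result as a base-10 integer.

367

x = 101101110 = 366
x + 1 = 101101111
OR    = 101101111 = 367
(x | (x + 1) sets the lowest cleared bit.)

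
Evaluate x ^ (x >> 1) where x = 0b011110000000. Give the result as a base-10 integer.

1088

x = 11110000000 = 1920
x>>1 = 01111000000
XOR  = 10001000000 = 1088
(x ^ (x >> 1) gives the standard binary-reflected Gray code of x.)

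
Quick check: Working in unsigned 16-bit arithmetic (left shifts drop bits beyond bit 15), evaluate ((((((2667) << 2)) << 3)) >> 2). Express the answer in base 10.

2667 = 0000101001101011
→ << 2 (mod 2^16) → 0010100110101100 = 10668
→ << 3 (mod 2^16) → 0100110101100000 = 19808
→ >> 2 → 0001001101011000 = 4952

4952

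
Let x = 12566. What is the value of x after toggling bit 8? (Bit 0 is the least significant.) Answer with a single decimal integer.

x = 011000100010110
bit 8 is currently 1; toggle it via x ^ (1 << 8) = x ^ 256
→ 011000000010110 = 12310

12310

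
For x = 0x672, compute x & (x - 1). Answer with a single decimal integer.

1648

x = 11001110010 = 1650
x - 1 = 11001110001
AND   = 11001110000 = 1648
(x & (x - 1) clears the lowest set bit of x.)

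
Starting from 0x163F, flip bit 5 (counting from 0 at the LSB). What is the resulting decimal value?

x = 1011000111111
bit 5 is currently 1; toggle it via x ^ (1 << 5) = x ^ 32
→ 1011000011111 = 5663

5663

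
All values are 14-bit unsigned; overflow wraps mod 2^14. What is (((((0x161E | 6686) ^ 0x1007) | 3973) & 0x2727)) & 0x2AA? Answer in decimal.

512

0x161E = 01011000011110
6686 = 01101000011110
→ | → 01111000011110 = 7710
0x1007 = 01000000000111
→ ^ → 00111000011001 = 3609
3973 = 00111110000101
→ | → 00111110011101 = 3997
0x2727 = 10011100100111
→ & → 00011100000101 = 1797
0x2AA = 00001010101010
→ & → 00001000000000 = 512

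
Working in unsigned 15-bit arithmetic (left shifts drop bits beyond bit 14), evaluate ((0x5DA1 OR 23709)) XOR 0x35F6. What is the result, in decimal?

26699

0x5DA1 = 101110110100001
23709 = 101110010011101
→ OR → 101110110111101 = 23997
0x35F6 = 011010111110110
→ XOR → 110100001001011 = 26699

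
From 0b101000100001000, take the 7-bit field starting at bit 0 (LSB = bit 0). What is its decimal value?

v = 101000100001000
Shift right by 0: 101000100001000
Mask low 7 bits: 0001000 = 8

8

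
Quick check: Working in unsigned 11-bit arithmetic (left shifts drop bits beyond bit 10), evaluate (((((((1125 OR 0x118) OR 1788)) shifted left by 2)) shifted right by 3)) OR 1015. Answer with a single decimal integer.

1023

1125 = 10001100101
0x118 = 00100011000
→ OR → 10101111101 = 1405
1788 = 11011111100
→ OR → 11111111101 = 2045
→ shifted left by 2 (mod 2^11) → 11111110100 = 2036
→ shifted right by 3 → 00011111110 = 254
1015 = 01111110111
→ OR → 01111111111 = 1023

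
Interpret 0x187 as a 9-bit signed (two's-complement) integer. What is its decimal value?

-121

pattern = 110000111 (MSB is 1 ⇒ negative)
Invert: 001111000, add 1 → 001111001 = 121, so the value is -121.
(Equivalently: 391 - 2^9 = 391 - 512 = -121.)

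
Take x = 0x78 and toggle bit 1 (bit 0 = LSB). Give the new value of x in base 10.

x = 001111000
bit 1 is currently 0; toggle it via x ^ (1 << 1) = x ^ 2
→ 001111010 = 122

122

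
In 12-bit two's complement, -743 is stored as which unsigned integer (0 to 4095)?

743 in 12 bits: 001011100111
Invert: 110100011000
Add 1:  110100011001 = 3353
(Check: 2^12 - 743 = 4096 - 743 = 3353.)

3353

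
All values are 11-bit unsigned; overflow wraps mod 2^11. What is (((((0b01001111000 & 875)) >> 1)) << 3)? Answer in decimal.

416

0b01001111000 = 01001111000
875 = 01101101011
→ & → 01001101000 = 616
→ >> 1 → 00100110100 = 308
→ << 3 (mod 2^11) → 00110100000 = 416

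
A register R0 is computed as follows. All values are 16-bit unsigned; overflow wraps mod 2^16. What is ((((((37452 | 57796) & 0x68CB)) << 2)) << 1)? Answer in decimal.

37452 = 1001001001001100
57796 = 1110000111000100
→ | → 1111001111001100 = 62412
0x68CB = 0110100011001011
→ & → 0110000011001000 = 24776
→ << 2 (mod 2^16) → 1000001100100000 = 33568
→ << 1 (mod 2^16) → 0000011001000000 = 1600

1600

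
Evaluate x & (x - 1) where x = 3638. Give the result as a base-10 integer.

x = 111000110110 = 3638
x - 1 = 111000110101
AND   = 111000110100 = 3636
(x & (x - 1) clears the lowest set bit of x.)

3636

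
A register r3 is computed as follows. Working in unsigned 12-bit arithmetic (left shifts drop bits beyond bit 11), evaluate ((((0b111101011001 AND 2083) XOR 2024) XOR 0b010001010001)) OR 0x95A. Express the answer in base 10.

0b111101011001 = 111101011001
2083 = 100000100011
→ AND → 100000000001 = 2049
2024 = 011111101000
→ XOR → 111111101001 = 4073
0b010001010001 = 010001010001
→ XOR → 101110111000 = 3000
0x95A = 100101011010
→ OR → 101111111010 = 3066

3066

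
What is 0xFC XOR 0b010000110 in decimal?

122

0xFC = 11111100
b = 10000110
XOR → 01111010 = 122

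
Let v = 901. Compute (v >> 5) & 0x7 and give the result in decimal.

4

v = 01110000101
Shift right by 5: 011100
Mask low 3 bits: 100 = 4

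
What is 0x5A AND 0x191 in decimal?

0x5A = 001011010
0x191 = 110010001
AND → 000010000 = 16

16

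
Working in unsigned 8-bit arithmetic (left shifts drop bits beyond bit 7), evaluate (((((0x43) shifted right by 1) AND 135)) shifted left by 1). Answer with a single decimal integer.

0x43 = 01000011
→ shifted right by 1 → 00100001 = 33
135 = 10000111
→ AND → 00000001 = 1
→ shifted left by 1 (mod 2^8) → 00000010 = 2

2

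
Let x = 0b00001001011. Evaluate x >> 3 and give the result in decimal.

9

x = 1001011
shift right by 3 → 0001001 = 9
(equivalently, floor(75 / 8))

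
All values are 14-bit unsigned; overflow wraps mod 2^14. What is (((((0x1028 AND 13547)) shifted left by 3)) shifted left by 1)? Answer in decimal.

0x1028 = 01000000101000
13547 = 11010011101011
→ AND → 01000000101000 = 4136
→ shifted left by 3 (mod 2^14) → 00000101000000 = 320
→ shifted left by 1 (mod 2^14) → 00001010000000 = 640

640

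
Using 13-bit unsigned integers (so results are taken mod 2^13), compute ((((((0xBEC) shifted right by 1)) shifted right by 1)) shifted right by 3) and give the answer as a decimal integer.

95

0xBEC = 0101111101100
→ shifted right by 1 → 0010111110110 = 1526
→ shifted right by 1 → 0001011111011 = 763
→ shifted right by 3 → 0000001011111 = 95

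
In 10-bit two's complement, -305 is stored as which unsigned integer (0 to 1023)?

305 in 10 bits: 0100110001
Invert: 1011001110
Add 1:  1011001111 = 719
(Check: 2^10 - 305 = 1024 - 305 = 719.)

719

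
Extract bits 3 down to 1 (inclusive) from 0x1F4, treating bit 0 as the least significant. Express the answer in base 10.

v = 111110100
Shift right by 1: 11111010
Mask low 3 bits: 010 = 2

2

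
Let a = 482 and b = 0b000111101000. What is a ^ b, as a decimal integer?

10

482 = 111100010
b = 111101000
XOR → 000001010 = 10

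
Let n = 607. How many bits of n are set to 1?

7

607 = 1001011111
Count the 1s: 1 + 1 + 1 + 1 + 1 + 1 + 1 = 7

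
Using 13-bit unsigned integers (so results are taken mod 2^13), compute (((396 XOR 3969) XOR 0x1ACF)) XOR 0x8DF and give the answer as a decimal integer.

396 = 0000110001100
3969 = 0111110000001
→ XOR → 0111000001101 = 3597
0x1ACF = 1101011001111
→ XOR → 1010011000010 = 5314
0x8DF = 0100011011111
→ XOR → 1110000011101 = 7197

7197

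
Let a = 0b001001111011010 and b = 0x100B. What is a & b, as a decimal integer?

a = 1001111011010
0x100B = 1000000001011
AND → 1000000001010 = 4106

4106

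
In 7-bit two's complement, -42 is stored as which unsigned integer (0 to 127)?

42 in 7 bits: 0101010
Invert: 1010101
Add 1:  1010110 = 86
(Check: 2^7 - 42 = 128 - 42 = 86.)

86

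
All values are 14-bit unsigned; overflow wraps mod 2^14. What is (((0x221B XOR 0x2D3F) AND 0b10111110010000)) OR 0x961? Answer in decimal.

3937

0x221B = 10001000011011
0x2D3F = 10110100111111
→ XOR → 00111100100100 = 3876
0b10111110010000 = 10111110010000
→ AND → 00111100000000 = 3840
0x961 = 00100101100001
→ OR → 00111101100001 = 3937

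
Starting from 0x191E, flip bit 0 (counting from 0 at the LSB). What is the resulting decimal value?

6431

x = 1100100011110
bit 0 is currently 0; toggle it via x ^ (1 << 0) = x ^ 1
→ 1100100011111 = 6431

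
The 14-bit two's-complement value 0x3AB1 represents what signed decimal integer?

-1359

pattern = 11101010110001 (MSB is 1 ⇒ negative)
Invert: 00010101001110, add 1 → 00010101001111 = 1359, so the value is -1359.
(Equivalently: 15025 - 2^14 = 15025 - 16384 = -1359.)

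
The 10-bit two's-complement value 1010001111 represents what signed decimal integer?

pattern = 1010001111 (MSB is 1 ⇒ negative)
Invert: 0101110000, add 1 → 0101110001 = 369, so the value is -369.
(Equivalently: 655 - 2^10 = 655 - 1024 = -369.)

-369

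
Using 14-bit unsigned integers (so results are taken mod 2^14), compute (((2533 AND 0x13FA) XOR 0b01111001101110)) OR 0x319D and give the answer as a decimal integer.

16287

2533 = 00100111100101
0x13FA = 01001111111010
→ AND → 00000111100000 = 480
0b01111001101110 = 01111001101110
→ XOR → 01111110001110 = 8078
0x319D = 11000110011101
→ OR → 11111110011111 = 16287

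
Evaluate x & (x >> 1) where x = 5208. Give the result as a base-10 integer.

8

x = 1010001011000 = 5208
x>>1 = 0101000101100
AND  = 0000000001000 = 8
(x & (x >> 1) has a 1 wherever x has two consecutive 1 bits.)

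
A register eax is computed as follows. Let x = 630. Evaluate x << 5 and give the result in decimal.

20160

630 = 000001001110110
shift left by 5 → 100111011000000 = 20160
(equivalently, 630 × 2^5 = 630 × 32)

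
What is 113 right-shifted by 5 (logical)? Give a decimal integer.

3

113 = 1110001
shift right by 5 → 0000011 = 3
(equivalently, floor(113 / 32))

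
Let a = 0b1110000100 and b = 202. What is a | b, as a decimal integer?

974

a = 1110000100
202 = 0011001010
 OR → 1111001110 = 974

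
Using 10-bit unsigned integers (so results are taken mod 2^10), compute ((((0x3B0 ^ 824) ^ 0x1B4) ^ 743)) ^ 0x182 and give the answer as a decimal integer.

601

0x3B0 = 1110110000
824 = 1100111000
→ ^ → 0010001000 = 136
0x1B4 = 0110110100
→ ^ → 0100111100 = 316
743 = 1011100111
→ ^ → 1111011011 = 987
0x182 = 0110000010
→ ^ → 1001011001 = 601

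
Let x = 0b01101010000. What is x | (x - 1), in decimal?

863

x = 1101010000 = 848
x - 1 = 1101001111
OR    = 1101011111 = 863
(x | (x - 1) sets all bits below the lowest set bit.)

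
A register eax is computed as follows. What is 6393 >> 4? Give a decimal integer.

399

6393 = 1100011111001
shift right by 4 → 0000110001111 = 399
(equivalently, floor(6393 / 16))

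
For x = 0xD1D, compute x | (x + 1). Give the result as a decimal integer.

3359

x = 110100011101 = 3357
x + 1 = 110100011110
OR    = 110100011111 = 3359
(x | (x + 1) sets the lowest cleared bit.)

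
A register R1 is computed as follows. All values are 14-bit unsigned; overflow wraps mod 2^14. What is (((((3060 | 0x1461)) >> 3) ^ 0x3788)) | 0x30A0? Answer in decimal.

3060 = 00101111110100
0x1461 = 01010001100001
→ | → 01111111110101 = 8181
→ >> 3 → 00001111111110 = 1022
0x3788 = 11011110001000
→ ^ → 11010001110110 = 13430
0x30A0 = 11000010100000
→ | → 11010011110110 = 13558

13558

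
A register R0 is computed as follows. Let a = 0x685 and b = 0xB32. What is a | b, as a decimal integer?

0x685 = 011010000101
0xB32 = 101100110010
 OR → 111110110111 = 4023

4023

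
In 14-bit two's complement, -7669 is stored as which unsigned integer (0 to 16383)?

8715

7669 in 14 bits: 01110111110101
Invert: 10001000001010
Add 1:  10001000001011 = 8715
(Check: 2^14 - 7669 = 16384 - 7669 = 8715.)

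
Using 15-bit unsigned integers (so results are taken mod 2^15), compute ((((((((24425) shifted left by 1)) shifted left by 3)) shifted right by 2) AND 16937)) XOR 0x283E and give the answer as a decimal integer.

24425 = 101111101101001
→ shifted left by 1 (mod 2^15) → 011111011010010 = 16082
→ shifted left by 3 (mod 2^15) → 111011010010000 = 30352
→ shifted right by 2 → 001110110100100 = 7588
16937 = 100001000101001
→ AND → 000000000100000 = 32
0x283E = 010100000111110
→ XOR → 010100000011110 = 10270

10270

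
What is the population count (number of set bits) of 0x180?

2

0x180 = 110000000
Count the 1s: 1 + 1 = 2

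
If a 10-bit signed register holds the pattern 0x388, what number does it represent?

pattern = 1110001000 (MSB is 1 ⇒ negative)
Invert: 0001110111, add 1 → 0001111000 = 120, so the value is -120.
(Equivalently: 904 - 2^10 = 904 - 1024 = -120.)

-120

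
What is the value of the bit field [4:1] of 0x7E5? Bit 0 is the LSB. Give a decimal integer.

2

v = 011111100101
Shift right by 1: 01111110010
Mask low 4 bits: 0010 = 2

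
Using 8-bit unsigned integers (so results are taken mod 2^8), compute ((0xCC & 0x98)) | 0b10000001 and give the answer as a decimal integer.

0xCC = 11001100
0x98 = 10011000
→ & → 10001000 = 136
0b10000001 = 10000001
→ | → 10001001 = 137

137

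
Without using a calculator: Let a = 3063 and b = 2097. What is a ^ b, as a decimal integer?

966

3063 = 101111110111
2097 = 100000110001
XOR → 001111000110 = 966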